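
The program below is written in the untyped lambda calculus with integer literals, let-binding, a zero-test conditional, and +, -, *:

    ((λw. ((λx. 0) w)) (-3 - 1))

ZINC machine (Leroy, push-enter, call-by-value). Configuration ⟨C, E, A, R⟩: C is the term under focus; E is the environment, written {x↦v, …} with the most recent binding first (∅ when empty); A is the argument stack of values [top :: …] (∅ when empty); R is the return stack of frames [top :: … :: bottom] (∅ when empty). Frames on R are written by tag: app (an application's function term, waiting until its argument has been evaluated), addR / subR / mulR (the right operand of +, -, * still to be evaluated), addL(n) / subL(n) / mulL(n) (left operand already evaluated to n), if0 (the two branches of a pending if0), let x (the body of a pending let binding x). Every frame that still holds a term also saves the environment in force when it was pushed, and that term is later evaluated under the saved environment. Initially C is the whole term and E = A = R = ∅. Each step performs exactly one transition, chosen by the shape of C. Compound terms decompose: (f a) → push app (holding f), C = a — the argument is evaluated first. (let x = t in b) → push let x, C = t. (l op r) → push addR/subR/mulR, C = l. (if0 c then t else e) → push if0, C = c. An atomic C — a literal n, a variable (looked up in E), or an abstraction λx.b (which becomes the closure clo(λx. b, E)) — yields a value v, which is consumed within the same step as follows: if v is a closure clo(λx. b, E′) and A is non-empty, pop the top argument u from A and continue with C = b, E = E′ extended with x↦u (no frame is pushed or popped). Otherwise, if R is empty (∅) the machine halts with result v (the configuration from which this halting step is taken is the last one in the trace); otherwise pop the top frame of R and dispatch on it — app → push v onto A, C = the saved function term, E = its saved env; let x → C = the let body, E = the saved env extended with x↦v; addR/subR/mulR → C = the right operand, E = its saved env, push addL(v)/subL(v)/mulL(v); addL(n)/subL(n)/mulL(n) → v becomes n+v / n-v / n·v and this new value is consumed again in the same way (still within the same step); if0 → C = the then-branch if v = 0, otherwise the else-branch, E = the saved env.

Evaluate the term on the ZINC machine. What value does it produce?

Answer: 0

Execution trace:
[0] ⟨C=((λw. ((λx. 0) w)) (-3 - 1)); E=∅; A=∅; R=∅⟩
[1] ⟨C=(-3 - 1); E=∅; A=∅; R=[app]⟩
[2] ⟨C=-3; E=∅; A=∅; R=[subR :: app]⟩
[3] ⟨C=1; E=∅; A=∅; R=[subL(-3) :: app]⟩
[4] ⟨C=(λw. ((λx. 0) w)); E=∅; A=[-4]; R=∅⟩
[5] ⟨C=((λx. 0) w); E={w↦-4}; A=∅; R=∅⟩
[6] ⟨C=w; E={w↦-4}; A=∅; R=[app]⟩
[7] ⟨C=(λx. 0); E={w↦-4}; A=[-4]; R=∅⟩
[8] ⟨C=0; E={x↦-4, w↦-4}; A=∅; R=∅⟩
→ final value 0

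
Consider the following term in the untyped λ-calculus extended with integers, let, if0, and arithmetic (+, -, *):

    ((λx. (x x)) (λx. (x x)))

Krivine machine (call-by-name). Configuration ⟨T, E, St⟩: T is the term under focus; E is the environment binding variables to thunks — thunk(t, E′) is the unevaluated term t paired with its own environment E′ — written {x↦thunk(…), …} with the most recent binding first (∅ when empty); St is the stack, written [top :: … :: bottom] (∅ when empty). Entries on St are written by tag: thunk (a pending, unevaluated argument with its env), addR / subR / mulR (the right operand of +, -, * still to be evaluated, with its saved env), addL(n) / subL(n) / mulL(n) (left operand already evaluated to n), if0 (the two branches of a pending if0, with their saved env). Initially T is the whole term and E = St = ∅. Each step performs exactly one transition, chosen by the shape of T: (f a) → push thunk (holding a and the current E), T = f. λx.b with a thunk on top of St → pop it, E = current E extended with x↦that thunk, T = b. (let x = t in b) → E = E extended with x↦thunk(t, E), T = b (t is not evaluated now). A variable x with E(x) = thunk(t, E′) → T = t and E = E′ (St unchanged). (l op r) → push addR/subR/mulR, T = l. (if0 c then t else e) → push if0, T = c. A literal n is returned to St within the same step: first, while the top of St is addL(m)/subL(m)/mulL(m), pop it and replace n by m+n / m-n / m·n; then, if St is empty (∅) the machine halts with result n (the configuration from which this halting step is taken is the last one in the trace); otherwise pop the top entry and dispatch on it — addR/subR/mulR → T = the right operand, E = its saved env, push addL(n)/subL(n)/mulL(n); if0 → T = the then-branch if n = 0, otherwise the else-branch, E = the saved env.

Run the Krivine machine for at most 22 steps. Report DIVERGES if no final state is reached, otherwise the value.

t=0: ⟨T=((λx. (x x)) (λx. (x x))); E=∅; St=∅⟩
t=1: ⟨T=(λx. (x x)); E=∅; St=[thunk]⟩
t=2: ⟨T=(x x); E={x↦thunk((λx. (x x)), ∅)}; St=∅⟩
t=3: ⟨T=x; E={x↦thunk((λx. (x x)), ∅)}; St=[thunk]⟩
t=4: ⟨T=(λx. (x x)); E=∅; St=[thunk]⟩
t=5: ⟨T=(x x); E={x↦thunk(x, {x↦thunk((λx. (x x)), ∅)})}; St=∅⟩
t=6: ⟨T=x; E={x↦thunk(x, {x↦thunk((λx. (x x)), ∅)})}; St=[thunk]⟩
t=7: ⟨T=x; E={x↦thunk((λx. (x x)), ∅)}; St=[thunk]⟩
t=8: ⟨T=(λx. (x x)); E=∅; St=[thunk]⟩
t=9: ⟨T=(x x); E={x↦thunk(x, {x↦thunk(x, {x↦thunk((λx. (x x)), ∅)})})}; St=∅⟩
t=10: ⟨T=x; E={x↦thunk(x, {x↦thunk(x, {x↦thunk((λx. (x x)), ∅)})})}; St=[thunk]⟩
t=11: ⟨T=x; E={x↦thunk(x, {x↦thunk((λx. (x x)), ∅)})}; St=[thunk]⟩
t=12: ⟨T=x; E={x↦thunk((λx. (x x)), ∅)}; St=[thunk]⟩
t=13: ⟨T=(λx. (x x)); E=∅; St=[thunk]⟩
t=14: ⟨T=(x x); E={x↦thunk(x, {x↦thunk(x, {x↦thunk(x, {x↦thunk((λx. (x x)), ∅)})})})}; St=∅⟩
t=15: ⟨T=x; E={x↦thunk(x, {x↦thunk(x, {x↦thunk(x, {x↦thunk((λx. (x x)), ∅)})})})}; St=[thunk]⟩
t=16: ⟨T=x; E={x↦thunk(x, {x↦thunk(x, {x↦thunk((λx. (x x)), ∅)})})}; St=[thunk]⟩
t=17: ⟨T=x; E={x↦thunk(x, {x↦thunk((λx. (x x)), ∅)})}; St=[thunk]⟩
t=18: ⟨T=x; E={x↦thunk((λx. (x x)), ∅)}; St=[thunk]⟩
t=19: ⟨T=(λx. (x x)); E=∅; St=[thunk]⟩
t=20: ⟨T=(x x); E={x↦thunk(x, {x↦thunk(x, {x↦thunk(x, {x↦thunk(x, {x↦thunk((λx. (x x)), ∅)})})})})}; St=∅⟩
t=21: ⟨T=x; E={x↦thunk(x, {x↦thunk(x, {x↦thunk(x, {x↦thunk(x, {x↦thunk((λx. (x x)), ∅)})})})})}; St=[thunk]⟩
t=22: ⟨T=x; E={x↦thunk(x, {x↦thunk(x, {x↦thunk(x, {x↦thunk((λx. (x x)), ∅)})})})}; St=[thunk]⟩
→ 22 transitions taken and the configuration is still not final: no result within 22 steps

Answer: DIVERGES (no final state within 22 steps)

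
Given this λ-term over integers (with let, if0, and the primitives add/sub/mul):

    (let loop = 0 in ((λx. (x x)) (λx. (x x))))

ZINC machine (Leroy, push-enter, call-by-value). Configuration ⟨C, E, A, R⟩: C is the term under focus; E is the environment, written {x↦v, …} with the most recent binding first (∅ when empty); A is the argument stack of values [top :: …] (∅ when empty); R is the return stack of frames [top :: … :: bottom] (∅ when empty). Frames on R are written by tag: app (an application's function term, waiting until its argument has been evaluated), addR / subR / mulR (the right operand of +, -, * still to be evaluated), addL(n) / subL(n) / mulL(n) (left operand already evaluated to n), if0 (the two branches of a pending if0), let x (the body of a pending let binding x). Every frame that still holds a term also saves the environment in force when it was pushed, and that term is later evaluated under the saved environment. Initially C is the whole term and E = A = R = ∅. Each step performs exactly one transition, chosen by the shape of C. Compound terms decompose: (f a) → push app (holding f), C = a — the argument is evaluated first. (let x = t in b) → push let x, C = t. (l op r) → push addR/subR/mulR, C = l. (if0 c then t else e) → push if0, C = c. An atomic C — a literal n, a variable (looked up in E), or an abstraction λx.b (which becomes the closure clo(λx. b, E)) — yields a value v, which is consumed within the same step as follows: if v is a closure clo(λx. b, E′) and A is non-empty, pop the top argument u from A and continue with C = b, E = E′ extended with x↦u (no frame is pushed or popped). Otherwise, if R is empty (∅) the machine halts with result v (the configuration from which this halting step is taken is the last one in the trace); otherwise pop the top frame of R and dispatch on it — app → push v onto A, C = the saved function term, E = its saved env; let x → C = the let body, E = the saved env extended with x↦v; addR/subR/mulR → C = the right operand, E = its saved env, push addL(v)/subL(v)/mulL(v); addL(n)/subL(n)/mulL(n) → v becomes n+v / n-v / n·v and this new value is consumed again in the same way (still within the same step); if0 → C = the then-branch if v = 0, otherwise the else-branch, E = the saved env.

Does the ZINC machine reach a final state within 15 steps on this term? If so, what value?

Answer: DIVERGES (no final state within 15 steps)

Derivation:
t=0: ⟨C=(let loop = 0 in ((λx. (x x)) (λx. (x x)))); E=∅; A=∅; R=∅⟩
t=1: ⟨C=0; E=∅; A=∅; R=[let loop]⟩
t=2: ⟨C=((λx. (x x)) (λx. (x x))); E={loop↦0}; A=∅; R=∅⟩
t=3: ⟨C=(λx. (x x)); E={loop↦0}; A=∅; R=[app]⟩
t=4: ⟨C=(λx. (x x)); E={loop↦0}; A=[clo(λx. (x x), {loop↦0})]; R=∅⟩
t=5: ⟨C=(x x); E={x↦clo(λx. (x x), {loop↦0}), loop↦0}; A=∅; R=∅⟩
t=6: ⟨C=x; E={x↦clo(λx. (x x), {loop↦0}), loop↦0}; A=∅; R=[app]⟩
t=7: ⟨C=x; E={x↦clo(λx. (x x), {loop↦0}), loop↦0}; A=[clo(λx. (x x), {loop↦0})]; R=∅⟩
… configuration repeats with period 3 (steps 5–7 recur indefinitely) …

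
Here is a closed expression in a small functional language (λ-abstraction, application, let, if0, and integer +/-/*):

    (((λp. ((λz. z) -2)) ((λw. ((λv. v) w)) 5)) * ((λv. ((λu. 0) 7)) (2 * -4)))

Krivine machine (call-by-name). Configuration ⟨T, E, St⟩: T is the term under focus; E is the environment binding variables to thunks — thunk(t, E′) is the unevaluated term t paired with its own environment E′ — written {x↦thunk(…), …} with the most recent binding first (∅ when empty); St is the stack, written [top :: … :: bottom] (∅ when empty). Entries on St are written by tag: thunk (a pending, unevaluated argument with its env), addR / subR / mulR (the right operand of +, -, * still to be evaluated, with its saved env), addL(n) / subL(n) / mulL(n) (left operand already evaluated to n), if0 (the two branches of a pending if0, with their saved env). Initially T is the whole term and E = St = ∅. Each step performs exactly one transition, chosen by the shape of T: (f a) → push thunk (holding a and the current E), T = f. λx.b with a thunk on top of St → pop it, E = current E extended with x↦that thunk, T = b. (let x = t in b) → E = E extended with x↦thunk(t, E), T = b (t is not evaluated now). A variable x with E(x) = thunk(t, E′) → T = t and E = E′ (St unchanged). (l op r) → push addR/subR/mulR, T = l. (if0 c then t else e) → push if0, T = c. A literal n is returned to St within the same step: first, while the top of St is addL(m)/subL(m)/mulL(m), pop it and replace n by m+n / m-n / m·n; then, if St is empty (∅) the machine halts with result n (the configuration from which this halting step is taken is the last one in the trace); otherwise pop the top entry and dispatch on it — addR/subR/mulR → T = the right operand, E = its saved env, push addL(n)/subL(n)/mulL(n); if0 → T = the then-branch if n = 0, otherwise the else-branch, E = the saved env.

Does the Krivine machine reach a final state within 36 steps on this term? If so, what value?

[0] ⟨T=(((λp. ((λz. z) -2)) ((λw. ((λv. v) w)) 5)) * ((λv. ((λu. 0) 7)) (2 * -4))); E=∅; St=∅⟩
[1] ⟨T=((λp. ((λz. z) -2)) ((λw. ((λv. v) w)) 5)); E=∅; St=[mulR]⟩
[2] ⟨T=(λp. ((λz. z) -2)); E=∅; St=[thunk :: mulR]⟩
[3] ⟨T=((λz. z) -2); E={p↦thunk(((λw. ((λv. v) w)) 5), ∅)}; St=[mulR]⟩
[4] ⟨T=(λz. z); E={p↦thunk(((λw. ((λv. v) w)) 5), ∅)}; St=[thunk :: mulR]⟩
[5] ⟨T=z; E={z↦thunk(-2, {p↦thunk(((λw. ((λv. v) w)) 5), ∅)}), p↦thunk(((λw. ((λv. v) w)) 5), ∅)}; St=[mulR]⟩
[6] ⟨T=-2; E={p↦thunk(((λw. ((λv. v) w)) 5), ∅)}; St=[mulR]⟩
[7] ⟨T=((λv. ((λu. 0) 7)) (2 * -4)); E=∅; St=[mulL(-2)]⟩
[8] ⟨T=(λv. ((λu. 0) 7)); E=∅; St=[thunk :: mulL(-2)]⟩
[9] ⟨T=((λu. 0) 7); E={v↦thunk((2 * -4), ∅)}; St=[mulL(-2)]⟩
[10] ⟨T=(λu. 0); E={v↦thunk((2 * -4), ∅)}; St=[thunk :: mulL(-2)]⟩
[11] ⟨T=0; E={u↦thunk(7, {v↦thunk((2 * -4), ∅)}), v↦thunk((2 * -4), ∅)}; St=[mulL(-2)]⟩
→ final value 0

Answer: 0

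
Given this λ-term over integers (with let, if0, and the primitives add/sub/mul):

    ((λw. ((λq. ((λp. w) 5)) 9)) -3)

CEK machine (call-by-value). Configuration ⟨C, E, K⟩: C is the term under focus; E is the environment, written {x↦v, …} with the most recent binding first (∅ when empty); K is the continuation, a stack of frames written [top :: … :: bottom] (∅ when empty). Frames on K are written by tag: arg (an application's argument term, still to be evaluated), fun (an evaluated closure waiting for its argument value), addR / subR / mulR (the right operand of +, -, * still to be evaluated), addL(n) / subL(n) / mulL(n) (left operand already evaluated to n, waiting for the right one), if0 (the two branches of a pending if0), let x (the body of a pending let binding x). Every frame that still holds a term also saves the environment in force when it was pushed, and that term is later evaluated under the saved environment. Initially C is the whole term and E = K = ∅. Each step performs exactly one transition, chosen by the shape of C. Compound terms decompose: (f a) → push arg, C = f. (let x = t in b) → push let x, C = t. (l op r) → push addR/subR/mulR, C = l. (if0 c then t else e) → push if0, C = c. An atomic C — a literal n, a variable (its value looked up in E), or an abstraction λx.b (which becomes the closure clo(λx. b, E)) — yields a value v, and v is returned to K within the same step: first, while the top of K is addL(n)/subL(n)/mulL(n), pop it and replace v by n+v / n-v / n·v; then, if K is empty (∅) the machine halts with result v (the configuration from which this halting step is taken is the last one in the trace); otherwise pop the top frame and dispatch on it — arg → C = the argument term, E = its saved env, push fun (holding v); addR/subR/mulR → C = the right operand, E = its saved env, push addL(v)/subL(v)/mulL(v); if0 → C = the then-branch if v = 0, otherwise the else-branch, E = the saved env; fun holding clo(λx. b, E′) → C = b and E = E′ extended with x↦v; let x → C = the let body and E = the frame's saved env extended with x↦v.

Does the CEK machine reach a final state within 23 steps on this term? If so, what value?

Answer: -3

Machine steps:
[0] [C=((λw. ((λq. ((λp. w) 5)) 9)) -3) | E=∅ | K=∅]
[1] [C=(λw. ((λq. ((λp. w) 5)) 9)) | E=∅ | K=[arg]]
[2] [C=-3 | E=∅ | K=[fun]]
[3] [C=((λq. ((λp. w) 5)) 9) | E={w↦-3} | K=∅]
[4] [C=(λq. ((λp. w) 5)) | E={w↦-3} | K=[arg]]
[5] [C=9 | E={w↦-3} | K=[fun]]
[6] [C=((λp. w) 5) | E={q↦9, w↦-3} | K=∅]
[7] [C=(λp. w) | E={q↦9, w↦-3} | K=[arg]]
[8] [C=5 | E={q↦9, w↦-3} | K=[fun]]
[9] [C=w | E={p↦5, q↦9, w↦-3} | K=∅]
→ final value -3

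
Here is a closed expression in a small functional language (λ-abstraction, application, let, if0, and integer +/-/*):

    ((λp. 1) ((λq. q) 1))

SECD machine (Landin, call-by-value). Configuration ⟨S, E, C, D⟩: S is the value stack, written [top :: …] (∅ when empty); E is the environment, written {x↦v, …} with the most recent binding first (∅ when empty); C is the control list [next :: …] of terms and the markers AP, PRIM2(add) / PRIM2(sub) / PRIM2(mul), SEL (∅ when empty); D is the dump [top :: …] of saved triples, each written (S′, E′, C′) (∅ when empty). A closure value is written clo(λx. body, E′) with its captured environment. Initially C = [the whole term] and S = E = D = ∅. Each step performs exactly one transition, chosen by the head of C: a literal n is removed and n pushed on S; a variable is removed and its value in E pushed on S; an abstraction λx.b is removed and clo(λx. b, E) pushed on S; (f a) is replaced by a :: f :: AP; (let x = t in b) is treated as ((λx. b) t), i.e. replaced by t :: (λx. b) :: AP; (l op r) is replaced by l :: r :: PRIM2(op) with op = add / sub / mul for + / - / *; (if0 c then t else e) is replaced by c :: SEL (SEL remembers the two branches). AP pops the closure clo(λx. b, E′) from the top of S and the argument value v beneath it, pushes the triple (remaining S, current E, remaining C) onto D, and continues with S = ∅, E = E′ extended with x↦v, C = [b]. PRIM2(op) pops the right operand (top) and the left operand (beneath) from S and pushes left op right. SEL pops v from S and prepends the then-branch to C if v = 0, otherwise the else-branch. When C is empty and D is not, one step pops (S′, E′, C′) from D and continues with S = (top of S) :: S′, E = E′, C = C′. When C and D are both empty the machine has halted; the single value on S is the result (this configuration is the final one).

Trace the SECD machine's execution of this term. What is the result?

Answer: 1

Execution trace:
step 0: <S=∅, E=∅, C=[((λp. 1) ((λq. q) 1))], D=∅>
step 1: <S=∅, E=∅, C=[((λq. q) 1) :: (λp. 1) :: AP], D=∅>
step 2: <S=∅, E=∅, C=[1 :: (λq. q) :: AP :: (λp. 1) :: AP], D=∅>
step 3: <S=[1], E=∅, C=[(λq. q) :: AP :: (λp. 1) :: AP], D=∅>
step 4: <S=[clo(λq. q, ∅) :: 1], E=∅, C=[AP :: (λp. 1) :: AP], D=∅>
step 5: <S=∅, E={q↦1}, C=[q], D=[(∅, ∅, [(λp. 1) :: AP])]>
step 6: <S=[1], E={q↦1}, C=∅, D=[(∅, ∅, [(λp. 1) :: AP])]>
step 7: <S=[1], E=∅, C=[(λp. 1) :: AP], D=∅>
step 8: <S=[clo(λp. 1, ∅) :: 1], E=∅, C=[AP], D=∅>
step 9: <S=∅, E={p↦1}, C=[1], D=[(∅, ∅, ∅)]>
step 10: <S=[1], E={p↦1}, C=∅, D=[(∅, ∅, ∅)]>
step 11: <S=[1], E=∅, C=∅, D=∅>
→ final value 1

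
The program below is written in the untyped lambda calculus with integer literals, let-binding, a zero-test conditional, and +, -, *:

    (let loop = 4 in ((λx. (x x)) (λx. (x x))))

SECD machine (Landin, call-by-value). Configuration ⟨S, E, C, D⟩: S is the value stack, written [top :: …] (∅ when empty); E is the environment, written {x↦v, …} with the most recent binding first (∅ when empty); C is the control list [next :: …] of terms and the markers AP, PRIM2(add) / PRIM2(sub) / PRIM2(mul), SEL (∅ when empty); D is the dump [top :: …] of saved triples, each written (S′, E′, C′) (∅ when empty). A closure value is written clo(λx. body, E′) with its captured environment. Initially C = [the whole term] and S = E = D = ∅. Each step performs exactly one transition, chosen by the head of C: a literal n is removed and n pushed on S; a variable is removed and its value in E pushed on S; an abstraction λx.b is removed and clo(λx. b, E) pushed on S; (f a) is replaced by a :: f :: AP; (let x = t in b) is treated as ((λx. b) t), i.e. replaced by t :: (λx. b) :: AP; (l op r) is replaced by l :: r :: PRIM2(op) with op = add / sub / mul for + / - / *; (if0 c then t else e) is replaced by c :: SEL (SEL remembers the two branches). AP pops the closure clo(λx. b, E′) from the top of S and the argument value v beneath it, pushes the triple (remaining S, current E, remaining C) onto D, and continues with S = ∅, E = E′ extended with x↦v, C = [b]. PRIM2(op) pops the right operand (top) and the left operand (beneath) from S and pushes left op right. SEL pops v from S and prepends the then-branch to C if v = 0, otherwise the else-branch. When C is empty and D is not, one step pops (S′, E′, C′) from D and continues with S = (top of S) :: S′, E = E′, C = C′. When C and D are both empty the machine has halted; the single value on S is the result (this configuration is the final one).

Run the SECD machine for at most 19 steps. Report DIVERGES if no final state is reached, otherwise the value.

Answer: DIVERGES (no final state within 19 steps)

Derivation:
step 0: ⟨S=∅; E=∅; C=[(let loop = 4 in ((λx. (x x)) (λx. (x x))))]; D=∅⟩
step 1: ⟨S=∅; E=∅; C=[4 :: (λloop. ((λx. (x x)) (λx. (x x)))) :: AP]; D=∅⟩
step 2: ⟨S=[4]; E=∅; C=[(λloop. ((λx. (x x)) (λx. (x x)))) :: AP]; D=∅⟩
step 3: ⟨S=[clo(λloop. ((λx. (x x)) (λx. (x x))), ∅) :: 4]; E=∅; C=[AP]; D=∅⟩
step 4: ⟨S=∅; E={loop↦4}; C=[((λx. (x x)) (λx. (x x)))]; D=[(∅, ∅, ∅)]⟩
step 5: ⟨S=∅; E={loop↦4}; C=[(λx. (x x)) :: (λx. (x x)) :: AP]; D=[(∅, ∅, ∅)]⟩
step 6: ⟨S=[clo(λx. (x x), {loop↦4})]; E={loop↦4}; C=[(λx. (x x)) :: AP]; D=[(∅, ∅, ∅)]⟩
step 7: ⟨S=[clo(λx. (x x), {loop↦4}) :: clo(λx. (x x), {loop↦4})]; E={loop↦4}; C=[AP]; D=[(∅, ∅, ∅)]⟩
step 8: ⟨S=∅; E={x↦clo(λx. (x x), {loop↦4}), loop↦4}; C=[(x x)]; D=[(∅, {loop↦4}, ∅) :: (∅, ∅, ∅)]⟩
step 9: ⟨S=∅; E={x↦clo(λx. (x x), {loop↦4}), loop↦4}; C=[x :: x :: AP]; D=[(∅, {loop↦4}, ∅) :: (∅, ∅, ∅)]⟩
step 10: ⟨S=[clo(λx. (x x), {loop↦4})]; E={x↦clo(λx. (x x), {loop↦4}), loop↦4}; C=[x :: AP]; D=[(∅, {loop↦4}, ∅) :: (∅, ∅, ∅)]⟩
step 11: ⟨S=[clo(λx. (x x), {loop↦4}) :: clo(λx. (x x), {loop↦4})]; E={x↦clo(λx. (x x), {loop↦4}), loop↦4}; C=[AP]; D=[(∅, {loop↦4}, ∅) :: (∅, ∅, ∅)]⟩
step 12: ⟨S=∅; E={x↦clo(λx. (x x), {loop↦4}), loop↦4}; C=[(x x)]; D=[(∅, {x↦clo(λx. (x x), {loop↦4}), loop↦4}, ∅) :: (∅, {loop↦4}, ∅) :: (∅, ∅, ∅)]⟩
step 13: ⟨S=∅; E={x↦clo(λx. (x x), {loop↦4}), loop↦4}; C=[x :: x :: AP]; D=[(∅, {x↦clo(λx. (x x), {loop↦4}), loop↦4}, ∅) :: (∅, {loop↦4}, ∅) :: (∅, ∅, ∅)]⟩
step 14: ⟨S=[clo(λx. (x x), {loop↦4})]; E={x↦clo(λx. (x x), {loop↦4}), loop↦4}; C=[x :: AP]; D=[(∅, {x↦clo(λx. (x x), {loop↦4}), loop↦4}, ∅) :: (∅, {loop↦4}, ∅) :: (∅, ∅, ∅)]⟩
step 15: ⟨S=[clo(λx. (x x), {loop↦4}) :: clo(λx. (x x), {loop↦4})]; E={x↦clo(λx. (x x), {loop↦4}), loop↦4}; C=[AP]; D=[(∅, {x↦clo(λx. (x x), {loop↦4}), loop↦4}, ∅) :: (∅, {loop↦4}, ∅) :: (∅, ∅, ∅)]⟩
step 16: ⟨S=∅; E={x↦clo(λx. (x x), {loop↦4}), loop↦4}; C=[(x x)]; D=[(∅, {x↦clo(λx. (x x), {loop↦4}), loop↦4}, ∅) :: (∅, {x↦clo(λx. (x x), {loop↦4}), loop↦4}, ∅) :: (∅, {loop↦4}, ∅) :: (∅, ∅, ∅)]⟩
step 17: ⟨S=∅; E={x↦clo(λx. (x x), {loop↦4}), loop↦4}; C=[x :: x :: AP]; D=[(∅, {x↦clo(λx. (x x), {loop↦4}), loop↦4}, ∅) :: (∅, {x↦clo(λx. (x x), {loop↦4}), loop↦4}, ∅) :: (∅, {loop↦4}, ∅) :: (∅, ∅, ∅)]⟩
step 18: ⟨S=[clo(λx. (x x), {loop↦4})]; E={x↦clo(λx. (x x), {loop↦4}), loop↦4}; C=[x :: AP]; D=[(∅, {x↦clo(λx. (x x), {loop↦4}), loop↦4}, ∅) :: (∅, {x↦clo(λx. (x x), {loop↦4}), loop↦4}, ∅) :: (∅, {loop↦4}, ∅) :: (∅, ∅, ∅)]⟩
step 19: ⟨S=[clo(λx. (x x), {loop↦4}) :: clo(λx. (x x), {loop↦4})]; E={x↦clo(λx. (x x), {loop↦4}), loop↦4}; C=[AP]; D=[(∅, {x↦clo(λx. (x x), {loop↦4}), loop↦4}, ∅) :: (∅, {x↦clo(λx. (x x), {loop↦4}), loop↦4}, ∅) :: (∅, {loop↦4}, ∅) :: (∅, ∅, ∅)]⟩
→ 19 transitions taken and the configuration is still not final: no result within 19 steps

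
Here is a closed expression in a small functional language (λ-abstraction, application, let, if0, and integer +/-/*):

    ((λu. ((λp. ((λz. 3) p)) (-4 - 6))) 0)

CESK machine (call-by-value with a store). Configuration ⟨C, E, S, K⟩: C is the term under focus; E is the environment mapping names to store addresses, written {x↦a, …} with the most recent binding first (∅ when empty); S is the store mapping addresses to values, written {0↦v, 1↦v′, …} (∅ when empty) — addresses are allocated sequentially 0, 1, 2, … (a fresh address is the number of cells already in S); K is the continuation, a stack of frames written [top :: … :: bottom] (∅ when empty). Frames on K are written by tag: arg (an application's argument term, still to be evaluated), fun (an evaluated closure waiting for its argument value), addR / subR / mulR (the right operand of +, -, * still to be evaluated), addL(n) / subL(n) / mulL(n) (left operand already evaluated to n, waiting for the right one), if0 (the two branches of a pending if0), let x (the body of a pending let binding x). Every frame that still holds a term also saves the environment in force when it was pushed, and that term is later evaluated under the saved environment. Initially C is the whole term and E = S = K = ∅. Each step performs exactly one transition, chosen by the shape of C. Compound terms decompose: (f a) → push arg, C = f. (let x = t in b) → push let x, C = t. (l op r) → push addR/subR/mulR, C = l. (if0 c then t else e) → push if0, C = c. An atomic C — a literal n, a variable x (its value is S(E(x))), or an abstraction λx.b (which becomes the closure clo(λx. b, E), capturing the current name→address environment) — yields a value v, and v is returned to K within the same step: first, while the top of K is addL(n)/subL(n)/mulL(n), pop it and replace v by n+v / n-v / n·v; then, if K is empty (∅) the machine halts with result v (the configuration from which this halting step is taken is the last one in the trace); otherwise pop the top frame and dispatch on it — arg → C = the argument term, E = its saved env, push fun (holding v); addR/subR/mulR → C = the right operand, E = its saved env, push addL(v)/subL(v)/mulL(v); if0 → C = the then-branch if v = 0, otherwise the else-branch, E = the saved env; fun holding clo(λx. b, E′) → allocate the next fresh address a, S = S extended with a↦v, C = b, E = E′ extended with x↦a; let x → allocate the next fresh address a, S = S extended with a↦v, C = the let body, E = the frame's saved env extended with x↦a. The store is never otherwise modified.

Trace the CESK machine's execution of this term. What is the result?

Answer: 3

Machine steps:
t=0: [C=((λu. ((λp. ((λz. 3) p)) (-4 - 6))) 0) | E=∅ | S=∅ | K=∅]
t=1: [C=(λu. ((λp. ((λz. 3) p)) (-4 - 6))) | E=∅ | S=∅ | K=[arg]]
t=2: [C=0 | E=∅ | S=∅ | K=[fun]]
t=3: [C=((λp. ((λz. 3) p)) (-4 - 6)) | E={u↦0} | S={0↦0} | K=∅]
t=4: [C=(λp. ((λz. 3) p)) | E={u↦0} | S={0↦0} | K=[arg]]
t=5: [C=(-4 - 6) | E={u↦0} | S={0↦0} | K=[fun]]
t=6: [C=-4 | E={u↦0} | S={0↦0} | K=[subR :: fun]]
t=7: [C=6 | E={u↦0} | S={0↦0} | K=[subL(-4) :: fun]]
t=8: [C=((λz. 3) p) | E={p↦1, u↦0} | S={0↦0, 1↦-10} | K=∅]
t=9: [C=(λz. 3) | E={p↦1, u↦0} | S={0↦0, 1↦-10} | K=[arg]]
t=10: [C=p | E={p↦1, u↦0} | S={0↦0, 1↦-10} | K=[fun]]
t=11: [C=3 | E={z↦2, p↦1, u↦0} | S={0↦0, 1↦-10, 2↦-10} | K=∅]
→ final value 3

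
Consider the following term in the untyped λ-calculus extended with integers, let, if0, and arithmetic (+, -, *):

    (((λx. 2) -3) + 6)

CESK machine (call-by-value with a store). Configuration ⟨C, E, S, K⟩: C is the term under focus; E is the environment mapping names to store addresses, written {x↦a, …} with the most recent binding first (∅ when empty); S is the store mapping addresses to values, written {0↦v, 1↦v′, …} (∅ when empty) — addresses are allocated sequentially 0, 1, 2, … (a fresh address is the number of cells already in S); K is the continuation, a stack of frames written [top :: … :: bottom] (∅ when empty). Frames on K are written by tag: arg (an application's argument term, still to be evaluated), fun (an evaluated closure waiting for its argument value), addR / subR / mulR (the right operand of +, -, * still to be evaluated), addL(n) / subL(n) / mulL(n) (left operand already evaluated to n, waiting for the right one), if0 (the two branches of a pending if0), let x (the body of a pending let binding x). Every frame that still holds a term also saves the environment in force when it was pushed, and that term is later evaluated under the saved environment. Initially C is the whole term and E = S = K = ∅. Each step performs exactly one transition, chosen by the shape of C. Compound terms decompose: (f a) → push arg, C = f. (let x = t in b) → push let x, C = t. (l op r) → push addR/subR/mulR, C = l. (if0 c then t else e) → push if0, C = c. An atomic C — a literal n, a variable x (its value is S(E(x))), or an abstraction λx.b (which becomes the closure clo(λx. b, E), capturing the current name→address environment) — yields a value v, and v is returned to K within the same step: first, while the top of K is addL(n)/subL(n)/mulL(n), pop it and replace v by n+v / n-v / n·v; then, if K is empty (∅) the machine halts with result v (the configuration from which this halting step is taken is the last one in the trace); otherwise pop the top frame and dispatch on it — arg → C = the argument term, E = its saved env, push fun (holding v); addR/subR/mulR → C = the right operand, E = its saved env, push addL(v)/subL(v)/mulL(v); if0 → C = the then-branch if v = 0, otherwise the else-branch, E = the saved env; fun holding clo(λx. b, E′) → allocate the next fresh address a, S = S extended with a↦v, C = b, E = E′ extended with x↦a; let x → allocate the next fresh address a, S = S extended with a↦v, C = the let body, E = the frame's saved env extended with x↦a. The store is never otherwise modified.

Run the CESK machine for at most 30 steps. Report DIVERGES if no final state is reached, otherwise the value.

step 0: <C=(((λx. 2) -3) + 6), E=∅, S=∅, K=∅>
step 1: <C=((λx. 2) -3), E=∅, S=∅, K=[addR]>
step 2: <C=(λx. 2), E=∅, S=∅, K=[arg :: addR]>
step 3: <C=-3, E=∅, S=∅, K=[fun :: addR]>
step 4: <C=2, E={x↦0}, S={0↦-3}, K=[addR]>
step 5: <C=6, E=∅, S={0↦-3}, K=[addL(2)]>
→ final value 8

Answer: 8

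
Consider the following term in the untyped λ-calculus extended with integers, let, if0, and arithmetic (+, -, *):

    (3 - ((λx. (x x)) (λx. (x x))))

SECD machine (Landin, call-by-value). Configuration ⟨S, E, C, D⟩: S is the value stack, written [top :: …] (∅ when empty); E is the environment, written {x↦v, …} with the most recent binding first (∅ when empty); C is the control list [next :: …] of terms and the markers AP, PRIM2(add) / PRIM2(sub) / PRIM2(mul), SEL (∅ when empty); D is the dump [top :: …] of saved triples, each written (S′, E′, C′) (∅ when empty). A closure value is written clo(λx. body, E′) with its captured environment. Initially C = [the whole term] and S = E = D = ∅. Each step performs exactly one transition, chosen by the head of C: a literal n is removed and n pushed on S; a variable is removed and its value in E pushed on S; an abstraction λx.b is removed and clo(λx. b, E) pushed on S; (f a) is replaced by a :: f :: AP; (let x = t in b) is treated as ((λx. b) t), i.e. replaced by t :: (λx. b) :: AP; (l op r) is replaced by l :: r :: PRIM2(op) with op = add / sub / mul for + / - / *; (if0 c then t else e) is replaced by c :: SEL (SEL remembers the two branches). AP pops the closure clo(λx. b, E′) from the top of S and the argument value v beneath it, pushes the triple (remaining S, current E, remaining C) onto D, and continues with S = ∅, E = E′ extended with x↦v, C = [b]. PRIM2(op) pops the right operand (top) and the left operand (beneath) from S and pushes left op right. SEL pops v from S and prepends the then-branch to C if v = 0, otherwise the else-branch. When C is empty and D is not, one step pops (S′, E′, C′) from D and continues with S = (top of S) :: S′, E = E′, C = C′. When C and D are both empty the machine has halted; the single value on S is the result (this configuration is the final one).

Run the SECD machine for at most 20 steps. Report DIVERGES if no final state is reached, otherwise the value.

0. ⟨S=∅; E=∅; C=[(3 - ((λx. (x x)) (λx. (x x))))]; D=∅⟩
1. ⟨S=∅; E=∅; C=[3 :: ((λx. (x x)) (λx. (x x))) :: PRIM2(sub)]; D=∅⟩
2. ⟨S=[3]; E=∅; C=[((λx. (x x)) (λx. (x x))) :: PRIM2(sub)]; D=∅⟩
3. ⟨S=[3]; E=∅; C=[(λx. (x x)) :: (λx. (x x)) :: AP :: PRIM2(sub)]; D=∅⟩
4. ⟨S=[clo(λx. (x x), ∅) :: 3]; E=∅; C=[(λx. (x x)) :: AP :: PRIM2(sub)]; D=∅⟩
5. ⟨S=[clo(λx. (x x), ∅) :: clo(λx. (x x), ∅) :: 3]; E=∅; C=[AP :: PRIM2(sub)]; D=∅⟩
6. ⟨S=∅; E={x↦clo(λx. (x x), ∅)}; C=[(x x)]; D=[([3], ∅, [PRIM2(sub)])]⟩
7. ⟨S=∅; E={x↦clo(λx. (x x), ∅)}; C=[x :: x :: AP]; D=[([3], ∅, [PRIM2(sub)])]⟩
8. ⟨S=[clo(λx. (x x), ∅)]; E={x↦clo(λx. (x x), ∅)}; C=[x :: AP]; D=[([3], ∅, [PRIM2(sub)])]⟩
9. ⟨S=[clo(λx. (x x), ∅) :: clo(λx. (x x), ∅)]; E={x↦clo(λx. (x x), ∅)}; C=[AP]; D=[([3], ∅, [PRIM2(sub)])]⟩
10. ⟨S=∅; E={x↦clo(λx. (x x), ∅)}; C=[(x x)]; D=[(∅, {x↦clo(λx. (x x), ∅)}, ∅) :: ([3], ∅, [PRIM2(sub)])]⟩
11. ⟨S=∅; E={x↦clo(λx. (x x), ∅)}; C=[x :: x :: AP]; D=[(∅, {x↦clo(λx. (x x), ∅)}, ∅) :: ([3], ∅, [PRIM2(sub)])]⟩
12. ⟨S=[clo(λx. (x x), ∅)]; E={x↦clo(λx. (x x), ∅)}; C=[x :: AP]; D=[(∅, {x↦clo(λx. (x x), ∅)}, ∅) :: ([3], ∅, [PRIM2(sub)])]⟩
13. ⟨S=[clo(λx. (x x), ∅) :: clo(λx. (x x), ∅)]; E={x↦clo(λx. (x x), ∅)}; C=[AP]; D=[(∅, {x↦clo(λx. (x x), ∅)}, ∅) :: ([3], ∅, [PRIM2(sub)])]⟩
14. ⟨S=∅; E={x↦clo(λx. (x x), ∅)}; C=[(x x)]; D=[(∅, {x↦clo(λx. (x x), ∅)}, ∅) :: (∅, {x↦clo(λx. (x x), ∅)}, ∅) :: ([3], ∅, [PRIM2(sub)])]⟩
15. ⟨S=∅; E={x↦clo(λx. (x x), ∅)}; C=[x :: x :: AP]; D=[(∅, {x↦clo(λx. (x x), ∅)}, ∅) :: (∅, {x↦clo(λx. (x x), ∅)}, ∅) :: ([3], ∅, [PRIM2(sub)])]⟩
16. ⟨S=[clo(λx. (x x), ∅)]; E={x↦clo(λx. (x x), ∅)}; C=[x :: AP]; D=[(∅, {x↦clo(λx. (x x), ∅)}, ∅) :: (∅, {x↦clo(λx. (x x), ∅)}, ∅) :: ([3], ∅, [PRIM2(sub)])]⟩
17. ⟨S=[clo(λx. (x x), ∅) :: clo(λx. (x x), ∅)]; E={x↦clo(λx. (x x), ∅)}; C=[AP]; D=[(∅, {x↦clo(λx. (x x), ∅)}, ∅) :: (∅, {x↦clo(λx. (x x), ∅)}, ∅) :: ([3], ∅, [PRIM2(sub)])]⟩
18. ⟨S=∅; E={x↦clo(λx. (x x), ∅)}; C=[(x x)]; D=[(∅, {x↦clo(λx. (x x), ∅)}, ∅) :: (∅, {x↦clo(λx. (x x), ∅)}, ∅) :: (∅, {x↦clo(λx. (x x), ∅)}, ∅) :: ([3], ∅, [PRIM2(sub)])]⟩
19. ⟨S=∅; E={x↦clo(λx. (x x), ∅)}; C=[x :: x :: AP]; D=[(∅, {x↦clo(λx. (x x), ∅)}, ∅) :: (∅, {x↦clo(λx. (x x), ∅)}, ∅) :: (∅, {x↦clo(λx. (x x), ∅)}, ∅) :: ([3], ∅, [PRIM2(sub)])]⟩
20. ⟨S=[clo(λx. (x x), ∅)]; E={x↦clo(λx. (x x), ∅)}; C=[x :: AP]; D=[(∅, {x↦clo(λx. (x x), ∅)}, ∅) :: (∅, {x↦clo(λx. (x x), ∅)}, ∅) :: (∅, {x↦clo(λx. (x x), ∅)}, ∅) :: ([3], ∅, [PRIM2(sub)])]⟩
→ 20 transitions taken and the configuration is still not final: no result within 20 steps

Answer: DIVERGES (no final state within 20 steps)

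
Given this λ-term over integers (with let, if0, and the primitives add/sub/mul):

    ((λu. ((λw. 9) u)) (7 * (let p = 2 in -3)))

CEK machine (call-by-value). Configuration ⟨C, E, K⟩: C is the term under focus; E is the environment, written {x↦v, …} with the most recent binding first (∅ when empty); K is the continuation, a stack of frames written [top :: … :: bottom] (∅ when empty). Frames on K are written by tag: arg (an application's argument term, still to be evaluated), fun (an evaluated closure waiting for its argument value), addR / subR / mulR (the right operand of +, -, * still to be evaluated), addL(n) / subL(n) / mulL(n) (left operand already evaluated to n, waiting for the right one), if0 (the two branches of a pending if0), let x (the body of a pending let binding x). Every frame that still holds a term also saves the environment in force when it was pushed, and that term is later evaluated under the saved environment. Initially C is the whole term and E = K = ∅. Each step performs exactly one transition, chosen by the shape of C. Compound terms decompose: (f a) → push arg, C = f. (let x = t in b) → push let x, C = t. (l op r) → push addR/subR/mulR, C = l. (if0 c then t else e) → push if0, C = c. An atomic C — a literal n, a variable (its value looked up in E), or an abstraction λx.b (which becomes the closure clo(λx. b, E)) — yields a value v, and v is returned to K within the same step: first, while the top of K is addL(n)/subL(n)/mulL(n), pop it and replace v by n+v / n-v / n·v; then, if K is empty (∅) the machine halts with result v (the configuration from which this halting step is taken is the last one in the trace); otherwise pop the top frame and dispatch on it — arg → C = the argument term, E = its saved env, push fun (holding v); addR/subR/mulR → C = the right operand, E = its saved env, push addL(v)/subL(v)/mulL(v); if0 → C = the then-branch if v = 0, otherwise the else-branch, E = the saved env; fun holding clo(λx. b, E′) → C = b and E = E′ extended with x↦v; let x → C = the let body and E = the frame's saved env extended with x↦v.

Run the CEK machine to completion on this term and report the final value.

step 0: <C=((λu. ((λw. 9) u)) (7 * (let p = 2 in -3))), E=∅, K=∅>
step 1: <C=(λu. ((λw. 9) u)), E=∅, K=[arg]>
step 2: <C=(7 * (let p = 2 in -3)), E=∅, K=[fun]>
step 3: <C=7, E=∅, K=[mulR :: fun]>
step 4: <C=(let p = 2 in -3), E=∅, K=[mulL(7) :: fun]>
step 5: <C=2, E=∅, K=[let p :: mulL(7) :: fun]>
step 6: <C=-3, E={p↦2}, K=[mulL(7) :: fun]>
step 7: <C=((λw. 9) u), E={u↦-21}, K=∅>
step 8: <C=(λw. 9), E={u↦-21}, K=[arg]>
step 9: <C=u, E={u↦-21}, K=[fun]>
step 10: <C=9, E={w↦-21, u↦-21}, K=∅>
→ final value 9

Answer: 9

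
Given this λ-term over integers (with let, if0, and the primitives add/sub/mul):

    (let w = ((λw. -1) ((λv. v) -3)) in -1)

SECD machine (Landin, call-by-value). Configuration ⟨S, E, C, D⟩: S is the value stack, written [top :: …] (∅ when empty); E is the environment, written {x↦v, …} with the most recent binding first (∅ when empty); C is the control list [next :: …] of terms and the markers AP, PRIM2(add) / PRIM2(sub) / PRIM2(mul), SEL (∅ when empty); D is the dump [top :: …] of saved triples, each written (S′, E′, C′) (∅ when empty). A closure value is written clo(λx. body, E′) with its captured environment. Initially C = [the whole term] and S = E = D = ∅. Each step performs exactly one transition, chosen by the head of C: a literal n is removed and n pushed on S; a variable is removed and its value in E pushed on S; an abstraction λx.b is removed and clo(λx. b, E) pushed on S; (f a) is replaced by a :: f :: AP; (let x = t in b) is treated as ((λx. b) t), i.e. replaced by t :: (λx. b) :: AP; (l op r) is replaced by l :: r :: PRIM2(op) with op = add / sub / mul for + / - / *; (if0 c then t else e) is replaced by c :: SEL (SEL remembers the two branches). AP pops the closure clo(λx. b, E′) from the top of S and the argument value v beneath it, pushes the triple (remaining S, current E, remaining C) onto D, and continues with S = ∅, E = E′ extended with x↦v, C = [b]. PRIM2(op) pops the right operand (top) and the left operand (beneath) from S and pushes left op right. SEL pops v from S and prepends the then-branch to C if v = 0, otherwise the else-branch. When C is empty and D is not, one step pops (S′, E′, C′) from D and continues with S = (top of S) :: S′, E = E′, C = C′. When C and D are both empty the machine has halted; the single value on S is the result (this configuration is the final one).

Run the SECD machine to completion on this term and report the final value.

0. <S=∅, E=∅, C=[(let w = ((λw. -1) ((λv. v) -3)) in -1)], D=∅>
1. <S=∅, E=∅, C=[((λw. -1) ((λv. v) -3)) :: (λw. -1) :: AP], D=∅>
2. <S=∅, E=∅, C=[((λv. v) -3) :: (λw. -1) :: AP :: (λw. -1) :: AP], D=∅>
3. <S=∅, E=∅, C=[-3 :: (λv. v) :: AP :: (λw. -1) :: AP :: (λw. -1) :: AP], D=∅>
4. <S=[-3], E=∅, C=[(λv. v) :: AP :: (λw. -1) :: AP :: (λw. -1) :: AP], D=∅>
5. <S=[clo(λv. v, ∅) :: -3], E=∅, C=[AP :: (λw. -1) :: AP :: (λw. -1) :: AP], D=∅>
6. <S=∅, E={v↦-3}, C=[v], D=[(∅, ∅, [(λw. -1) :: AP :: (λw. -1) :: AP])]>
7. <S=[-3], E={v↦-3}, C=∅, D=[(∅, ∅, [(λw. -1) :: AP :: (λw. -1) :: AP])]>
8. <S=[-3], E=∅, C=[(λw. -1) :: AP :: (λw. -1) :: AP], D=∅>
9. <S=[clo(λw. -1, ∅) :: -3], E=∅, C=[AP :: (λw. -1) :: AP], D=∅>
10. <S=∅, E={w↦-3}, C=[-1], D=[(∅, ∅, [(λw. -1) :: AP])]>
11. <S=[-1], E={w↦-3}, C=∅, D=[(∅, ∅, [(λw. -1) :: AP])]>
12. <S=[-1], E=∅, C=[(λw. -1) :: AP], D=∅>
13. <S=[clo(λw. -1, ∅) :: -1], E=∅, C=[AP], D=∅>
14. <S=∅, E={w↦-1}, C=[-1], D=[(∅, ∅, ∅)]>
15. <S=[-1], E={w↦-1}, C=∅, D=[(∅, ∅, ∅)]>
16. <S=[-1], E=∅, C=∅, D=∅>
→ final value -1

Answer: -1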